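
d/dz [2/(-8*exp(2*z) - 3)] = 32*exp(2*z)/(8*exp(2*z) + 3)^2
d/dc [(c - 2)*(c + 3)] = 2*c + 1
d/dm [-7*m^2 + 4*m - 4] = 4 - 14*m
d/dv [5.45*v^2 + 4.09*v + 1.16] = 10.9*v + 4.09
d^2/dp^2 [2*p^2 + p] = 4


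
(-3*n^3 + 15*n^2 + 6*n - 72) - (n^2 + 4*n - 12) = -3*n^3 + 14*n^2 + 2*n - 60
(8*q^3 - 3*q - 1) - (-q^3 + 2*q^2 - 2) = 9*q^3 - 2*q^2 - 3*q + 1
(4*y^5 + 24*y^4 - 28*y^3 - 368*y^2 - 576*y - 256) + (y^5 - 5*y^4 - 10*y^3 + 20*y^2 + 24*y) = 5*y^5 + 19*y^4 - 38*y^3 - 348*y^2 - 552*y - 256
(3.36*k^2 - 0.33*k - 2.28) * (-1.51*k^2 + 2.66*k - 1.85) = -5.0736*k^4 + 9.4359*k^3 - 3.651*k^2 - 5.4543*k + 4.218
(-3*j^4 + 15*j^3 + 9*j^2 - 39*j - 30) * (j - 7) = -3*j^5 + 36*j^4 - 96*j^3 - 102*j^2 + 243*j + 210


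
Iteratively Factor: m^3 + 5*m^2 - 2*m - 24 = (m + 4)*(m^2 + m - 6) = (m + 3)*(m + 4)*(m - 2)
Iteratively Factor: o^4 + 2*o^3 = (o)*(o^3 + 2*o^2) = o*(o + 2)*(o^2) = o^2*(o + 2)*(o)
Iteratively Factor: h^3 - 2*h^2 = (h - 2)*(h^2) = h*(h - 2)*(h)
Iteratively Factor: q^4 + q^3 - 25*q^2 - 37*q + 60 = (q + 3)*(q^3 - 2*q^2 - 19*q + 20) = (q + 3)*(q + 4)*(q^2 - 6*q + 5) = (q - 1)*(q + 3)*(q + 4)*(q - 5)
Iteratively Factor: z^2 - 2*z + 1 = (z - 1)*(z - 1)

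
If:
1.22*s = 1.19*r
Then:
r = 1.02521008403361*s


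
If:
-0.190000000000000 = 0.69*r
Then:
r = -0.28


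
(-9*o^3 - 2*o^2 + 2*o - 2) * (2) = -18*o^3 - 4*o^2 + 4*o - 4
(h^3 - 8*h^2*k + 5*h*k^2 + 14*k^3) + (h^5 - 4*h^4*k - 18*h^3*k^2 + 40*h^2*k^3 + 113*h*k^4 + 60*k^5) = h^5 - 4*h^4*k - 18*h^3*k^2 + h^3 + 40*h^2*k^3 - 8*h^2*k + 113*h*k^4 + 5*h*k^2 + 60*k^5 + 14*k^3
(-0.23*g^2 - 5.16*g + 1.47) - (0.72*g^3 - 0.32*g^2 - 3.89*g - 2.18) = -0.72*g^3 + 0.09*g^2 - 1.27*g + 3.65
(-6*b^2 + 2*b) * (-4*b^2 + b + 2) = 24*b^4 - 14*b^3 - 10*b^2 + 4*b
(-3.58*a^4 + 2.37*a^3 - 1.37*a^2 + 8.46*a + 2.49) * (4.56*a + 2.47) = -16.3248*a^5 + 1.9646*a^4 - 0.3933*a^3 + 35.1937*a^2 + 32.2506*a + 6.1503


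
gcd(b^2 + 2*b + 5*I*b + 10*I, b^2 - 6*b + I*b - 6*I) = 1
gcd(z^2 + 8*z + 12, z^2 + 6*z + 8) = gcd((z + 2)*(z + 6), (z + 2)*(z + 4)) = z + 2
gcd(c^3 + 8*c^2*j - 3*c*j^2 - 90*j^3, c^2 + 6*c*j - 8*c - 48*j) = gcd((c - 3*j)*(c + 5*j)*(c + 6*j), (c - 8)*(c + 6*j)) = c + 6*j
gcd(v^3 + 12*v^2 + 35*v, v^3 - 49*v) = v^2 + 7*v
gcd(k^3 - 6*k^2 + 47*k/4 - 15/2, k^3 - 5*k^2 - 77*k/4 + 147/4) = k - 3/2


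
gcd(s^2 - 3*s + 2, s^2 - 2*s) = s - 2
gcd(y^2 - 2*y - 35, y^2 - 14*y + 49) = y - 7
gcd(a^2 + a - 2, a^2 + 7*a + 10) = a + 2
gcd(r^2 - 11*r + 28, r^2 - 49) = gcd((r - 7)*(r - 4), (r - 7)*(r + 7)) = r - 7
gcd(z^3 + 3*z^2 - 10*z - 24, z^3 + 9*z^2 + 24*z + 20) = z + 2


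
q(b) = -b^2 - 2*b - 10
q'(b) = -2*b - 2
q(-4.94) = -24.52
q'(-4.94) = 7.88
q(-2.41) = -10.99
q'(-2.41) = 2.82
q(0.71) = -11.92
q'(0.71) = -3.42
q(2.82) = -23.59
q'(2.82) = -7.64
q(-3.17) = -13.71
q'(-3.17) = 4.34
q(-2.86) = -12.46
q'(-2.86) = 3.72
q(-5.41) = -28.45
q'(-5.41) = 8.82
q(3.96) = -33.60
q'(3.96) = -9.92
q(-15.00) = -205.00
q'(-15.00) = 28.00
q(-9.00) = -73.00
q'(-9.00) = 16.00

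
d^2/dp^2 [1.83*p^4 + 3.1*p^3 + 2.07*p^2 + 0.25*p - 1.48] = 21.96*p^2 + 18.6*p + 4.14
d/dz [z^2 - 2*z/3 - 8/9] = 2*z - 2/3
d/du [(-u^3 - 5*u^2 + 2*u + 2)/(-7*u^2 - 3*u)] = (7*u^4 + 6*u^3 + 29*u^2 + 28*u + 6)/(u^2*(49*u^2 + 42*u + 9))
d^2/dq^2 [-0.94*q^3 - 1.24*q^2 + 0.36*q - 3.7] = -5.64*q - 2.48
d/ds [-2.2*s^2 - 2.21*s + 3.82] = -4.4*s - 2.21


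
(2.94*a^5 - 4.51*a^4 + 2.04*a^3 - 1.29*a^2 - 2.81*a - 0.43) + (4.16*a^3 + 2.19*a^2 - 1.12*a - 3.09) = 2.94*a^5 - 4.51*a^4 + 6.2*a^3 + 0.9*a^2 - 3.93*a - 3.52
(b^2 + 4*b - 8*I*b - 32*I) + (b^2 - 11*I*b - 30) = 2*b^2 + 4*b - 19*I*b - 30 - 32*I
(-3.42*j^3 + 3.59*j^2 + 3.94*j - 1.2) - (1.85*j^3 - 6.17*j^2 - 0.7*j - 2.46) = -5.27*j^3 + 9.76*j^2 + 4.64*j + 1.26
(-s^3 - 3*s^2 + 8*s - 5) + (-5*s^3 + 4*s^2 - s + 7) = -6*s^3 + s^2 + 7*s + 2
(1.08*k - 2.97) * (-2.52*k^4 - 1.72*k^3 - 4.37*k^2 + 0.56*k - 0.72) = -2.7216*k^5 + 5.6268*k^4 + 0.3888*k^3 + 13.5837*k^2 - 2.4408*k + 2.1384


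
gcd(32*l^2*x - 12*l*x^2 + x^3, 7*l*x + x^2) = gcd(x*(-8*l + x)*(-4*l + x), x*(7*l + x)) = x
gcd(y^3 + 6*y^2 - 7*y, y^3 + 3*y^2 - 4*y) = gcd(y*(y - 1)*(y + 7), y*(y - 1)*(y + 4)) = y^2 - y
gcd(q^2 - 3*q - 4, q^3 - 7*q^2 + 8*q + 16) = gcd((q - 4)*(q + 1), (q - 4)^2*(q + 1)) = q^2 - 3*q - 4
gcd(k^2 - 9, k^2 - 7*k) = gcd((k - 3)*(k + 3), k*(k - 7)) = 1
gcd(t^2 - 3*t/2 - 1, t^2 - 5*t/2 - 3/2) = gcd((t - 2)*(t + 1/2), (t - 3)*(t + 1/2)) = t + 1/2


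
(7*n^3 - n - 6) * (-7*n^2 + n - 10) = -49*n^5 + 7*n^4 - 63*n^3 + 41*n^2 + 4*n + 60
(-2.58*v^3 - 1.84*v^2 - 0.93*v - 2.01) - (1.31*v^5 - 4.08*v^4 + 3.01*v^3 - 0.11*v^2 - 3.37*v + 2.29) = -1.31*v^5 + 4.08*v^4 - 5.59*v^3 - 1.73*v^2 + 2.44*v - 4.3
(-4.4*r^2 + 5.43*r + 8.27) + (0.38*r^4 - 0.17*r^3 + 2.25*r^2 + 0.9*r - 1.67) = 0.38*r^4 - 0.17*r^3 - 2.15*r^2 + 6.33*r + 6.6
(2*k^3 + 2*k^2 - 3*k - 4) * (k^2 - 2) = 2*k^5 + 2*k^4 - 7*k^3 - 8*k^2 + 6*k + 8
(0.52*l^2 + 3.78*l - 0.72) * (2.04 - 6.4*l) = -3.328*l^3 - 23.1312*l^2 + 12.3192*l - 1.4688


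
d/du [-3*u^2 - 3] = -6*u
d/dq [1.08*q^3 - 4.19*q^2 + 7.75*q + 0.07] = 3.24*q^2 - 8.38*q + 7.75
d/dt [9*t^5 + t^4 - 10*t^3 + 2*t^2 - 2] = t*(45*t^3 + 4*t^2 - 30*t + 4)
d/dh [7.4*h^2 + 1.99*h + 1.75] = 14.8*h + 1.99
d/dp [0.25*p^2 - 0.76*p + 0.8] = 0.5*p - 0.76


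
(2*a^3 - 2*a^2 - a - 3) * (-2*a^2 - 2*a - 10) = -4*a^5 - 14*a^3 + 28*a^2 + 16*a + 30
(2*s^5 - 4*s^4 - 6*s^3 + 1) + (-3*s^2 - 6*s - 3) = 2*s^5 - 4*s^4 - 6*s^3 - 3*s^2 - 6*s - 2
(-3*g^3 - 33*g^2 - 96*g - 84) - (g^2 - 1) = -3*g^3 - 34*g^2 - 96*g - 83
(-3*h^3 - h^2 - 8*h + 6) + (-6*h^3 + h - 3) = -9*h^3 - h^2 - 7*h + 3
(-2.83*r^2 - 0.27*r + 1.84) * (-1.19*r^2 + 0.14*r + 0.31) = 3.3677*r^4 - 0.0749*r^3 - 3.1047*r^2 + 0.1739*r + 0.5704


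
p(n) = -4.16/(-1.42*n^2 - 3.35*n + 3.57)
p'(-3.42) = 10.58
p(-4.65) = 0.36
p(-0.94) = -0.76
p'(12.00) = -0.00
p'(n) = -4.16*(2.84*n + 3.35)/(-1.42*n^2 - 3.35*n + 3.57)^2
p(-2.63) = -1.63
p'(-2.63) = 2.62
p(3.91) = 0.13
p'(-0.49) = -0.34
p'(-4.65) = 0.31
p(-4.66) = 0.36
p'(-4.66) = 0.30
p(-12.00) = 0.03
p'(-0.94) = -0.09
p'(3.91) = -0.06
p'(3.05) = -0.13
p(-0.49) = -0.85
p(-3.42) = 2.63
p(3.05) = 0.21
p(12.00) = 0.02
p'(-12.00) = 0.00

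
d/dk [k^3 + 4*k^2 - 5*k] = 3*k^2 + 8*k - 5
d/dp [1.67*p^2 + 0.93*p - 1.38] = 3.34*p + 0.93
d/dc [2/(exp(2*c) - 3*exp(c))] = 2*(3 - 2*exp(c))*exp(-c)/(exp(c) - 3)^2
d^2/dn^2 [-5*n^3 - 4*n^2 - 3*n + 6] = -30*n - 8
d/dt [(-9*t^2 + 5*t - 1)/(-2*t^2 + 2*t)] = (-2*t^2 - t + 1/2)/(t^2*(t^2 - 2*t + 1))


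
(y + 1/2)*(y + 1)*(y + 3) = y^3 + 9*y^2/2 + 5*y + 3/2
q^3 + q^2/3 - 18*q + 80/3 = (q - 8/3)*(q - 2)*(q + 5)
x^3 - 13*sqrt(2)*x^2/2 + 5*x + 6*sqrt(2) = (x - 6*sqrt(2))*(x - sqrt(2))*(x + sqrt(2)/2)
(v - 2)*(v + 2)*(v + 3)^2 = v^4 + 6*v^3 + 5*v^2 - 24*v - 36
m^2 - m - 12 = (m - 4)*(m + 3)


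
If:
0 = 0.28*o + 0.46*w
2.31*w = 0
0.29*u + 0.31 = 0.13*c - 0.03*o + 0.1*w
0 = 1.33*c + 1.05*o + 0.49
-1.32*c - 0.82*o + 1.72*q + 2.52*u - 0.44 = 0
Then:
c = -0.37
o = 0.00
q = 1.78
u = -1.23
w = 0.00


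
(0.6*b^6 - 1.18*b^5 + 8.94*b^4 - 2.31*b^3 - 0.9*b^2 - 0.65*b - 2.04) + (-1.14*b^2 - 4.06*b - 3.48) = 0.6*b^6 - 1.18*b^5 + 8.94*b^4 - 2.31*b^3 - 2.04*b^2 - 4.71*b - 5.52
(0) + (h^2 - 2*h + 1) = h^2 - 2*h + 1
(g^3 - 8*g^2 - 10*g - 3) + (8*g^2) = g^3 - 10*g - 3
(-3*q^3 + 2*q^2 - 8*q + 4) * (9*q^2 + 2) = -27*q^5 + 18*q^4 - 78*q^3 + 40*q^2 - 16*q + 8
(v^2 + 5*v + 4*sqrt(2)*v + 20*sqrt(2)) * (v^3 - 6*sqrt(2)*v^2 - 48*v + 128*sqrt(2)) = v^5 - 2*sqrt(2)*v^4 + 5*v^4 - 96*v^3 - 10*sqrt(2)*v^3 - 480*v^2 - 64*sqrt(2)*v^2 - 320*sqrt(2)*v + 1024*v + 5120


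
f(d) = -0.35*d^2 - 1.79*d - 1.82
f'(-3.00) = 0.31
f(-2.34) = 0.45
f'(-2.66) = 0.07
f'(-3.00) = 0.31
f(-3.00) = 0.40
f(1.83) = -6.27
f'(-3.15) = 0.42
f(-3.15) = 0.35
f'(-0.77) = -1.25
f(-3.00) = 0.40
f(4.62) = -17.56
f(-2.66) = 0.46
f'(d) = -0.7*d - 1.79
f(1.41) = -5.04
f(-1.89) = 0.31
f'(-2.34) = -0.15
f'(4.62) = -5.02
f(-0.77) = -0.65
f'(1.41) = -2.78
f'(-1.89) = -0.47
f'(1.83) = -3.07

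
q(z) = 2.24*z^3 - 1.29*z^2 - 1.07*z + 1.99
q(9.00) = 1520.83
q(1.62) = 6.39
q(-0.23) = 2.14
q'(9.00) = 520.03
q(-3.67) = -122.18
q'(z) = 6.72*z^2 - 2.58*z - 1.07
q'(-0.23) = -0.12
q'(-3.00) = 67.15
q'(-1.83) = 26.16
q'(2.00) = 20.65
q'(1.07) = 3.86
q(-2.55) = -40.81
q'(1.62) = 12.39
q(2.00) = 12.61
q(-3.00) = -66.89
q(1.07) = 2.11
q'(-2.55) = 49.21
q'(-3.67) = 98.91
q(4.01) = 121.39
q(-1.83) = -14.10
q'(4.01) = 96.64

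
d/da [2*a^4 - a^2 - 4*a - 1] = 8*a^3 - 2*a - 4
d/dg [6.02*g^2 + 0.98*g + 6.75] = 12.04*g + 0.98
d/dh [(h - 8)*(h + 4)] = 2*h - 4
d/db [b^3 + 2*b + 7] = 3*b^2 + 2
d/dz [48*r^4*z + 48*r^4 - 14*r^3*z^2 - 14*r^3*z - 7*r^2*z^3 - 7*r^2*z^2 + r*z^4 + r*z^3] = r*(48*r^3 - 28*r^2*z - 14*r^2 - 21*r*z^2 - 14*r*z + 4*z^3 + 3*z^2)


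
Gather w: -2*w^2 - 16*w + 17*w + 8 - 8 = -2*w^2 + w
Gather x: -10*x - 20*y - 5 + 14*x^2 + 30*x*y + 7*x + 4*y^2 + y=14*x^2 + x*(30*y - 3) + 4*y^2 - 19*y - 5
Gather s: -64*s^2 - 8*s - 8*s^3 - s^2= -8*s^3 - 65*s^2 - 8*s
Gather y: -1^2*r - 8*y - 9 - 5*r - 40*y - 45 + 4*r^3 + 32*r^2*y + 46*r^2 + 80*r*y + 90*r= 4*r^3 + 46*r^2 + 84*r + y*(32*r^2 + 80*r - 48) - 54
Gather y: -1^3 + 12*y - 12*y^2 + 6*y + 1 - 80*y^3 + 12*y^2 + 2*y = -80*y^3 + 20*y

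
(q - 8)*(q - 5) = q^2 - 13*q + 40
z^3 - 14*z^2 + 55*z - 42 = (z - 7)*(z - 6)*(z - 1)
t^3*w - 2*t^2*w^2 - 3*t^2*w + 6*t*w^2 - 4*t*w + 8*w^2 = (t - 4)*(t - 2*w)*(t*w + w)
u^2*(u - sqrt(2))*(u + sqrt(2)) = u^4 - 2*u^2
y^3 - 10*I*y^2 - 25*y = y*(y - 5*I)^2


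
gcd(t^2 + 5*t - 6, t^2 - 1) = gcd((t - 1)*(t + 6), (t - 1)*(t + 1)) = t - 1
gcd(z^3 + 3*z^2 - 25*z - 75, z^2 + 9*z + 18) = z + 3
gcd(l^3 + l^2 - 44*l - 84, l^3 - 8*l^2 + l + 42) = l^2 - 5*l - 14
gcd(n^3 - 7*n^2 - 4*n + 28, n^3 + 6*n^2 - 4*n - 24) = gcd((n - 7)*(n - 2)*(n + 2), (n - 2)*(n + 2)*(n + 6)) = n^2 - 4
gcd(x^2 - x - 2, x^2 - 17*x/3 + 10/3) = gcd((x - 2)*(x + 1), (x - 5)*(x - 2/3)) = 1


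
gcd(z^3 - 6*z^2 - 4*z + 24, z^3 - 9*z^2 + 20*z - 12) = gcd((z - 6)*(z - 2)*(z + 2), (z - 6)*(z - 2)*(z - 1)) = z^2 - 8*z + 12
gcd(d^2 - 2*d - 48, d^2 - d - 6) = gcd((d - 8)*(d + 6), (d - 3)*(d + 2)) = 1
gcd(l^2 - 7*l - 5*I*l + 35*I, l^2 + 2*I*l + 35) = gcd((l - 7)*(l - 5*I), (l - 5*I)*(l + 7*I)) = l - 5*I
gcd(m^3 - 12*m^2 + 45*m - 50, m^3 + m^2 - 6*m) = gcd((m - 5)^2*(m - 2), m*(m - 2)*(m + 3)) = m - 2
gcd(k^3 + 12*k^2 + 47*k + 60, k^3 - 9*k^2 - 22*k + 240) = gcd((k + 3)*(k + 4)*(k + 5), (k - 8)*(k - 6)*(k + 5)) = k + 5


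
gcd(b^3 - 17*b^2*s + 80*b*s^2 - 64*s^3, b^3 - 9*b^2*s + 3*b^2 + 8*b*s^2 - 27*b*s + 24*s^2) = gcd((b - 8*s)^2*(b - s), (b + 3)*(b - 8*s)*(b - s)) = b^2 - 9*b*s + 8*s^2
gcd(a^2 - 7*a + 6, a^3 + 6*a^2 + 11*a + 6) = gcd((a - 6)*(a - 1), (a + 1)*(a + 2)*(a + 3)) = 1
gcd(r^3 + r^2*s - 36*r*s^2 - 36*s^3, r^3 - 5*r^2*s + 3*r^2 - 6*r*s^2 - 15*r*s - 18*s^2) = r^2 - 5*r*s - 6*s^2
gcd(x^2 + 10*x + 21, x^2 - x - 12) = x + 3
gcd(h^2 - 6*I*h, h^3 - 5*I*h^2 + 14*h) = h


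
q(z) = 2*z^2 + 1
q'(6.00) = 24.00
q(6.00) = 73.00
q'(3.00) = 12.00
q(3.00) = 19.00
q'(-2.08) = -8.32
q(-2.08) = 9.65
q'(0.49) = 1.96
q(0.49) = 1.48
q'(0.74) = 2.96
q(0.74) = 2.10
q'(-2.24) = -8.96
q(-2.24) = 11.04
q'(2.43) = 9.72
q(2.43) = 12.81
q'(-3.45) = -13.80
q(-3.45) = 24.80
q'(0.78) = 3.12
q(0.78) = 2.22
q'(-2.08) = -8.32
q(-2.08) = 9.65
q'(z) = 4*z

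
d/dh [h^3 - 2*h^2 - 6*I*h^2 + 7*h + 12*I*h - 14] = 3*h^2 - 4*h - 12*I*h + 7 + 12*I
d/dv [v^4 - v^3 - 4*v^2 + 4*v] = 4*v^3 - 3*v^2 - 8*v + 4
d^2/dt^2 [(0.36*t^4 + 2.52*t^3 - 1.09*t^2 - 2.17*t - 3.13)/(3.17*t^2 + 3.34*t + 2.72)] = (7.235208*t^6 + 22.869648*t^5 + 42.7204800000001*t^4 + 44.5649540000001*t^3 + 36.9954180000001*t^2 + 25.288572*t + 7.44168800000001)/(31.855013*t^6 + 100.689978*t^5 + 188.08878*t^4 + 210.0526*t^3 + 161.38848*t^2 + 74.131968*t + 20.123648)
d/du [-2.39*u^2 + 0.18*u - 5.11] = 0.18 - 4.78*u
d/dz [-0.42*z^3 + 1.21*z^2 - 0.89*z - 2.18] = -1.26*z^2 + 2.42*z - 0.89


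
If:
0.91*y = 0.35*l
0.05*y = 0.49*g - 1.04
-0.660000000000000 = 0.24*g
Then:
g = -2.75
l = -124.15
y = -47.75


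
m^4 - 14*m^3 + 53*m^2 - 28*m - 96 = (m - 8)*(m - 4)*(m - 3)*(m + 1)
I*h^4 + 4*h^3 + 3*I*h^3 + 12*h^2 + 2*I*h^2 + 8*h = h*(h + 2)*(h - 4*I)*(I*h + I)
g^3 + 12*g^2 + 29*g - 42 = (g - 1)*(g + 6)*(g + 7)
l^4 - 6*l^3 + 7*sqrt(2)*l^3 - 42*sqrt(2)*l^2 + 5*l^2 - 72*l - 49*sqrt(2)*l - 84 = (l - 7)*(l + 1)*(l + sqrt(2))*(l + 6*sqrt(2))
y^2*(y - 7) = y^3 - 7*y^2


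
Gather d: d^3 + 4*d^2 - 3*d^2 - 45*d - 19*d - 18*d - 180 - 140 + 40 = d^3 + d^2 - 82*d - 280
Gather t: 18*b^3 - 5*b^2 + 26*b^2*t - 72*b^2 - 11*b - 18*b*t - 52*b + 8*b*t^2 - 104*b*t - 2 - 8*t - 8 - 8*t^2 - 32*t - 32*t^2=18*b^3 - 77*b^2 - 63*b + t^2*(8*b - 40) + t*(26*b^2 - 122*b - 40) - 10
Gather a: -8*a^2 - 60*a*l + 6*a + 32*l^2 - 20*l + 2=-8*a^2 + a*(6 - 60*l) + 32*l^2 - 20*l + 2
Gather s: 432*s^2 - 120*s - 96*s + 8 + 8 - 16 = 432*s^2 - 216*s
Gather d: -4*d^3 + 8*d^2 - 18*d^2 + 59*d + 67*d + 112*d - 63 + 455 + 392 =-4*d^3 - 10*d^2 + 238*d + 784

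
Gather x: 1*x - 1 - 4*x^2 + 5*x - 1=-4*x^2 + 6*x - 2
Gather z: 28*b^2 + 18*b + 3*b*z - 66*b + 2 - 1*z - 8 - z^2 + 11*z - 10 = 28*b^2 - 48*b - z^2 + z*(3*b + 10) - 16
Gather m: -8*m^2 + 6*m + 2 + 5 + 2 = -8*m^2 + 6*m + 9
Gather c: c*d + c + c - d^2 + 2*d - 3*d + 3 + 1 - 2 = c*(d + 2) - d^2 - d + 2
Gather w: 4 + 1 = 5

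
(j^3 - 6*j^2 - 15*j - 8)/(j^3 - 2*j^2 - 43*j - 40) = (j + 1)/(j + 5)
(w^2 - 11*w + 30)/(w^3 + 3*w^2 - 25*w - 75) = (w - 6)/(w^2 + 8*w + 15)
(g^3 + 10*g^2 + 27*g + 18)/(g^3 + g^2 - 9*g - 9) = (g + 6)/(g - 3)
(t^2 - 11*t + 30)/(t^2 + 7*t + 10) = (t^2 - 11*t + 30)/(t^2 + 7*t + 10)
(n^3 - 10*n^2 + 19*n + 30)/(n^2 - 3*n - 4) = (n^2 - 11*n + 30)/(n - 4)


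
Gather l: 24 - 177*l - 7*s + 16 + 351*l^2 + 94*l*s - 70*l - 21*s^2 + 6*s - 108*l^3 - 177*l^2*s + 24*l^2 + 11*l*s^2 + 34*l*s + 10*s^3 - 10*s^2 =-108*l^3 + l^2*(375 - 177*s) + l*(11*s^2 + 128*s - 247) + 10*s^3 - 31*s^2 - s + 40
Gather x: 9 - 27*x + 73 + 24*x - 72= 10 - 3*x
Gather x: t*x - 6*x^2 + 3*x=-6*x^2 + x*(t + 3)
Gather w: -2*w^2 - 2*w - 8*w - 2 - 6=-2*w^2 - 10*w - 8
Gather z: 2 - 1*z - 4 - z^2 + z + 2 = -z^2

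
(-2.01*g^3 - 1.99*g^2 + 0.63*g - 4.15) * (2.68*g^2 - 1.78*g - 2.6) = -5.3868*g^5 - 1.7554*g^4 + 10.4566*g^3 - 7.0694*g^2 + 5.749*g + 10.79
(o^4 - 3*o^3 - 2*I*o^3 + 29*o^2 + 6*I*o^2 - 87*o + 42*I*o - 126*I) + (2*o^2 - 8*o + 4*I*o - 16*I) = o^4 - 3*o^3 - 2*I*o^3 + 31*o^2 + 6*I*o^2 - 95*o + 46*I*o - 142*I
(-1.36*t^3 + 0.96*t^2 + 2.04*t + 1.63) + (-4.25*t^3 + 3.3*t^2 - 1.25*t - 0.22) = -5.61*t^3 + 4.26*t^2 + 0.79*t + 1.41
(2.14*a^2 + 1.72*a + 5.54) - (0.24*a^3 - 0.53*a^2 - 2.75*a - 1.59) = -0.24*a^3 + 2.67*a^2 + 4.47*a + 7.13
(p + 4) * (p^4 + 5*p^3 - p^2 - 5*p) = p^5 + 9*p^4 + 19*p^3 - 9*p^2 - 20*p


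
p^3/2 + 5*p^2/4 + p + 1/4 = (p/2 + 1/2)*(p + 1/2)*(p + 1)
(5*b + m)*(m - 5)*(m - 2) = 5*b*m^2 - 35*b*m + 50*b + m^3 - 7*m^2 + 10*m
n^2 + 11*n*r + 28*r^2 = (n + 4*r)*(n + 7*r)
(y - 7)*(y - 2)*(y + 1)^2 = y^4 - 7*y^3 - 3*y^2 + 19*y + 14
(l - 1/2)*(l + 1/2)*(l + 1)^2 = l^4 + 2*l^3 + 3*l^2/4 - l/2 - 1/4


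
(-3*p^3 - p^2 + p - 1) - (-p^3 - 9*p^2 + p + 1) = -2*p^3 + 8*p^2 - 2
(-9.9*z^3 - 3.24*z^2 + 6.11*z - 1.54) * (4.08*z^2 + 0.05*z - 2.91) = -40.392*z^5 - 13.7142*z^4 + 53.5758*z^3 + 3.4507*z^2 - 17.8571*z + 4.4814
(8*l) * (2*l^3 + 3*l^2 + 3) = 16*l^4 + 24*l^3 + 24*l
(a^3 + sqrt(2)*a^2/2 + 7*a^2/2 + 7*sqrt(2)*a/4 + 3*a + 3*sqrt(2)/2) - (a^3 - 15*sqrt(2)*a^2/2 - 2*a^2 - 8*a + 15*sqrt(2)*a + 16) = 11*a^2/2 + 8*sqrt(2)*a^2 - 53*sqrt(2)*a/4 + 11*a - 16 + 3*sqrt(2)/2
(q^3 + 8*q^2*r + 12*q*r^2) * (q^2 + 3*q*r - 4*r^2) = q^5 + 11*q^4*r + 32*q^3*r^2 + 4*q^2*r^3 - 48*q*r^4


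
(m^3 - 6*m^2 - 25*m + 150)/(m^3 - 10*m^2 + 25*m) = (m^2 - m - 30)/(m*(m - 5))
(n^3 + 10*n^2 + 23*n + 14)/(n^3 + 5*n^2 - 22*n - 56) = (n + 1)/(n - 4)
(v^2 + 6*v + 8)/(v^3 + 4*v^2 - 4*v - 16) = 1/(v - 2)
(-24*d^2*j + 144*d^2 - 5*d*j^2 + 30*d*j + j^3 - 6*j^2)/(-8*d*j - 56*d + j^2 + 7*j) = (3*d*j - 18*d + j^2 - 6*j)/(j + 7)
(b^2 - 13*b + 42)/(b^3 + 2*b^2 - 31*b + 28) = (b^2 - 13*b + 42)/(b^3 + 2*b^2 - 31*b + 28)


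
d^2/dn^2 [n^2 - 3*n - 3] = 2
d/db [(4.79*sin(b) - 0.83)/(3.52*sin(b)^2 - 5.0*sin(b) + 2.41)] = (-16.8608*sin(b)^2 + 5.8432*sin(b) + 7.3939)*cos(b)/(12.3904*sin(b)^4 - 35.2*sin(b)^3 + 41.9664*sin(b)^2 - 24.1*sin(b) + 5.8081)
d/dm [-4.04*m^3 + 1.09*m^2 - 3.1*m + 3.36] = -12.12*m^2 + 2.18*m - 3.1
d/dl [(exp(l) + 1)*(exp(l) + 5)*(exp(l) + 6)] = (3*exp(2*l) + 24*exp(l) + 41)*exp(l)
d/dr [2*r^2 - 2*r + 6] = 4*r - 2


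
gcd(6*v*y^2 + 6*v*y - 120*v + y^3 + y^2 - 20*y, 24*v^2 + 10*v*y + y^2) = 6*v + y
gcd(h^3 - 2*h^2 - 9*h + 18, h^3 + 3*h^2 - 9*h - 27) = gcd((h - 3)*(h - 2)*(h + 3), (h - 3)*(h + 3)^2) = h^2 - 9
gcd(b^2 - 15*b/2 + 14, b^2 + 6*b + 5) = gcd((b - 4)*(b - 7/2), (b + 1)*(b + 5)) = 1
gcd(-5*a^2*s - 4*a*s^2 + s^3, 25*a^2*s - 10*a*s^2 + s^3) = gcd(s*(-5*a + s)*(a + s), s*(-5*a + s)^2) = -5*a*s + s^2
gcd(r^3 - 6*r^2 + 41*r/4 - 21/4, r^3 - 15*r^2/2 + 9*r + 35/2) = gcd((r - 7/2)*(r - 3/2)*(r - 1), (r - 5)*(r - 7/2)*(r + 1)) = r - 7/2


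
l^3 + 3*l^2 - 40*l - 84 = (l - 6)*(l + 2)*(l + 7)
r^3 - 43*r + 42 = (r - 6)*(r - 1)*(r + 7)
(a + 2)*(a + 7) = a^2 + 9*a + 14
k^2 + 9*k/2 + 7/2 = (k + 1)*(k + 7/2)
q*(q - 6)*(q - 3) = q^3 - 9*q^2 + 18*q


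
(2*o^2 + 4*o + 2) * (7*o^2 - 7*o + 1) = 14*o^4 + 14*o^3 - 12*o^2 - 10*o + 2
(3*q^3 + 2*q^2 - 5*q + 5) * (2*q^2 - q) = 6*q^5 + q^4 - 12*q^3 + 15*q^2 - 5*q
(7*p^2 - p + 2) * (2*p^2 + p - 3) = 14*p^4 + 5*p^3 - 18*p^2 + 5*p - 6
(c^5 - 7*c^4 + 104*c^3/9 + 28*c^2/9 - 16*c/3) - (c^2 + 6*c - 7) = c^5 - 7*c^4 + 104*c^3/9 + 19*c^2/9 - 34*c/3 + 7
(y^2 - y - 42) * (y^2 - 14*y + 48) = y^4 - 15*y^3 + 20*y^2 + 540*y - 2016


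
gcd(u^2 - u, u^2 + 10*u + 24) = 1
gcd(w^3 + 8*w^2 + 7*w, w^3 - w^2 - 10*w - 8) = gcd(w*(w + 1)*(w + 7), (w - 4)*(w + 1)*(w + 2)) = w + 1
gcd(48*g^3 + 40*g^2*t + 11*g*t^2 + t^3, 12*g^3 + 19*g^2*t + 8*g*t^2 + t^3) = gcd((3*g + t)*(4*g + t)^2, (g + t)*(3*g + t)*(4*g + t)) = 12*g^2 + 7*g*t + t^2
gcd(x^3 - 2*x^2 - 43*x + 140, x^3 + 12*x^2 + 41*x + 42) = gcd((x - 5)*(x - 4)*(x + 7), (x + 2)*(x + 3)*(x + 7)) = x + 7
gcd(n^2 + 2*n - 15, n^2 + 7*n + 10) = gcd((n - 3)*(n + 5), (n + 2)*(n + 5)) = n + 5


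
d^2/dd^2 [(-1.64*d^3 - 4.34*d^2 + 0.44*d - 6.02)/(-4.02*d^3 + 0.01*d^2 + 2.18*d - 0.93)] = (-5.6843418860808e-14*d^7 + 140.404128*d^6 + 43.5703680000001*d^5 + 1322.16192*d^4 - 223.312304*d^3 - 316.505256*d^2 - 125.764752*d + 63.054088)/(64.964808*d^9 - 0.484812*d^8 - 105.68781*d^7 + 45.613331*d^6 + 57.088974*d^5 - 49.043181*d^4 + 0.192105999999999*d^3 + 13.233249*d^2 - 5.656446*d + 0.804357)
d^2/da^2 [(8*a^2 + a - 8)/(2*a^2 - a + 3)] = 10*(4*a^3 - 48*a^2 + 6*a + 23)/(8*a^6 - 12*a^5 + 42*a^4 - 37*a^3 + 63*a^2 - 27*a + 27)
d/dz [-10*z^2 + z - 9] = 1 - 20*z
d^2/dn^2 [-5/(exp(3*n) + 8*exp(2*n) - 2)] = 5*(-2*(3*exp(n) + 16)^2*exp(2*n) + (9*exp(n) + 32)*(exp(3*n) + 8*exp(2*n) - 2))*exp(2*n)/(exp(3*n) + 8*exp(2*n) - 2)^3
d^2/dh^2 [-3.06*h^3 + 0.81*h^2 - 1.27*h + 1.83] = 1.62 - 18.36*h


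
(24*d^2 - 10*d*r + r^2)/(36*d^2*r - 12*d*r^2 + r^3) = (-4*d + r)/(r*(-6*d + r))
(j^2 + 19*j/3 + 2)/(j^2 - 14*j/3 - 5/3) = (j + 6)/(j - 5)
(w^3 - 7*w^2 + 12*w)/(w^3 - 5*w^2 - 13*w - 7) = w*(-w^2 + 7*w - 12)/(-w^3 + 5*w^2 + 13*w + 7)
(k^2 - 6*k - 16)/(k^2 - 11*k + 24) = (k + 2)/(k - 3)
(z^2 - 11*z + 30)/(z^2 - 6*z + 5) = (z - 6)/(z - 1)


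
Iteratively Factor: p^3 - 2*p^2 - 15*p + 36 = (p + 4)*(p^2 - 6*p + 9) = (p - 3)*(p + 4)*(p - 3)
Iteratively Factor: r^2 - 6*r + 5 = (r - 5)*(r - 1)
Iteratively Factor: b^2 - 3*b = (b)*(b - 3)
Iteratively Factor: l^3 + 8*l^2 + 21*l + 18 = (l + 3)*(l^2 + 5*l + 6) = (l + 2)*(l + 3)*(l + 3)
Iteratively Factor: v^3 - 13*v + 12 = (v + 4)*(v^2 - 4*v + 3) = (v - 3)*(v + 4)*(v - 1)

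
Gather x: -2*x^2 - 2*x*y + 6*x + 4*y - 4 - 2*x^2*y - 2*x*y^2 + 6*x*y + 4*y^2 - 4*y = x^2*(-2*y - 2) + x*(-2*y^2 + 4*y + 6) + 4*y^2 - 4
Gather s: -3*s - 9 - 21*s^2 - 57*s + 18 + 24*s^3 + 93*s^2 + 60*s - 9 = 24*s^3 + 72*s^2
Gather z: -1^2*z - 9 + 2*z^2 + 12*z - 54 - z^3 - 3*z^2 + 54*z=-z^3 - z^2 + 65*z - 63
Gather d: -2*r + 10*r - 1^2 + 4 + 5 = 8*r + 8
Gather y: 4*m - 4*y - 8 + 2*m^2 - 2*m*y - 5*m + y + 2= 2*m^2 - m + y*(-2*m - 3) - 6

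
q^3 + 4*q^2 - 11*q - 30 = (q - 3)*(q + 2)*(q + 5)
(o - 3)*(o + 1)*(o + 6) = o^3 + 4*o^2 - 15*o - 18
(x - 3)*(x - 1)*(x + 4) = x^3 - 13*x + 12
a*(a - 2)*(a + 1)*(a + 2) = a^4 + a^3 - 4*a^2 - 4*a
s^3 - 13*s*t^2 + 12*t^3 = (s - 3*t)*(s - t)*(s + 4*t)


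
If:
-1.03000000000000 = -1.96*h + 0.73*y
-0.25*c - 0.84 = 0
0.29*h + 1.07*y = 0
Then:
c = -3.36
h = 0.48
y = -0.13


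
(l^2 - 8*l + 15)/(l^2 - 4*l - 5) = (l - 3)/(l + 1)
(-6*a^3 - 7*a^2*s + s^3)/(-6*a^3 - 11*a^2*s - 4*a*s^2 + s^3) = (-6*a^2 - a*s + s^2)/(-6*a^2 - 5*a*s + s^2)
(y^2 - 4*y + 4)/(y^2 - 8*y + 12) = (y - 2)/(y - 6)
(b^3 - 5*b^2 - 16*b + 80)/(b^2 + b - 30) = (b^2 - 16)/(b + 6)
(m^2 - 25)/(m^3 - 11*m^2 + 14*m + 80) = (m + 5)/(m^2 - 6*m - 16)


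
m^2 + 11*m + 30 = (m + 5)*(m + 6)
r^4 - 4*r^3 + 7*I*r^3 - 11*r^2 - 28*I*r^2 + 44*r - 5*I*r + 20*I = (r - 4)*(r + I)^2*(r + 5*I)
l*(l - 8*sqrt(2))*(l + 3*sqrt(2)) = l^3 - 5*sqrt(2)*l^2 - 48*l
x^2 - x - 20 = (x - 5)*(x + 4)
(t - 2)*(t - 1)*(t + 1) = t^3 - 2*t^2 - t + 2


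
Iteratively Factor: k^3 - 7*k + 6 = (k - 1)*(k^2 + k - 6) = (k - 1)*(k + 3)*(k - 2)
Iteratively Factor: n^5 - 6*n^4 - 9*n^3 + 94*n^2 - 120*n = (n - 5)*(n^4 - n^3 - 14*n^2 + 24*n) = (n - 5)*(n - 2)*(n^3 + n^2 - 12*n) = (n - 5)*(n - 2)*(n + 4)*(n^2 - 3*n) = n*(n - 5)*(n - 2)*(n + 4)*(n - 3)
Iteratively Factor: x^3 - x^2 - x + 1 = (x - 1)*(x^2 - 1) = (x - 1)^2*(x + 1)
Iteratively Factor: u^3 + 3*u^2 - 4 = (u - 1)*(u^2 + 4*u + 4) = (u - 1)*(u + 2)*(u + 2)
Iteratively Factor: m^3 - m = (m - 1)*(m^2 + m) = (m - 1)*(m + 1)*(m)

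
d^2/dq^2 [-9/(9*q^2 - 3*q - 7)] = 162*(-9*q^2 + 3*q + (6*q - 1)^2 + 7)/(-9*q^2 + 3*q + 7)^3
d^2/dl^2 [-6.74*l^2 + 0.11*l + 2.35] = -13.4800000000000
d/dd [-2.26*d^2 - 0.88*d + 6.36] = -4.52*d - 0.88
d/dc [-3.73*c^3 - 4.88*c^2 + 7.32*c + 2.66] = -11.19*c^2 - 9.76*c + 7.32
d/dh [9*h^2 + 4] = 18*h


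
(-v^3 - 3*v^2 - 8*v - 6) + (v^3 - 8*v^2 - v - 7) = -11*v^2 - 9*v - 13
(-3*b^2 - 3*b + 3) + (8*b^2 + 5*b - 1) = 5*b^2 + 2*b + 2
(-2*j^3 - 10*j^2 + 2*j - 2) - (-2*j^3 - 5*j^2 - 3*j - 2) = -5*j^2 + 5*j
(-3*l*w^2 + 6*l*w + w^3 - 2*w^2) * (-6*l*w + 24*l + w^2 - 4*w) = 18*l^2*w^3 - 108*l^2*w^2 + 144*l^2*w - 9*l*w^4 + 54*l*w^3 - 72*l*w^2 + w^5 - 6*w^4 + 8*w^3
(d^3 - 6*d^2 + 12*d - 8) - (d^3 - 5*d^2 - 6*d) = -d^2 + 18*d - 8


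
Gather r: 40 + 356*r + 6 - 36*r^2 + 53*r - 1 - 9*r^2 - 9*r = -45*r^2 + 400*r + 45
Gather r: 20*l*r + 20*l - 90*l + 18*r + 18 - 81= -70*l + r*(20*l + 18) - 63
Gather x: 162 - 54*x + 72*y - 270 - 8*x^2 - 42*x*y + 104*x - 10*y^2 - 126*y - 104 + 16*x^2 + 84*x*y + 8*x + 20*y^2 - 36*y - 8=8*x^2 + x*(42*y + 58) + 10*y^2 - 90*y - 220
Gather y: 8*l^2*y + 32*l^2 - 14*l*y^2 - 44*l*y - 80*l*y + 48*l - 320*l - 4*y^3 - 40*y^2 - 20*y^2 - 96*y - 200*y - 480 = 32*l^2 - 272*l - 4*y^3 + y^2*(-14*l - 60) + y*(8*l^2 - 124*l - 296) - 480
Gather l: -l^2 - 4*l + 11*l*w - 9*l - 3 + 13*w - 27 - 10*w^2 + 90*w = -l^2 + l*(11*w - 13) - 10*w^2 + 103*w - 30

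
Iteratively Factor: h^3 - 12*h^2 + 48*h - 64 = (h - 4)*(h^2 - 8*h + 16) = (h - 4)^2*(h - 4)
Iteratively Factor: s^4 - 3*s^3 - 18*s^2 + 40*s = (s - 5)*(s^3 + 2*s^2 - 8*s) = (s - 5)*(s - 2)*(s^2 + 4*s) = s*(s - 5)*(s - 2)*(s + 4)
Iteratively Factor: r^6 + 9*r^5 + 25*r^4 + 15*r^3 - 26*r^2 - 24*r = (r - 1)*(r^5 + 10*r^4 + 35*r^3 + 50*r^2 + 24*r) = (r - 1)*(r + 2)*(r^4 + 8*r^3 + 19*r^2 + 12*r) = r*(r - 1)*(r + 2)*(r^3 + 8*r^2 + 19*r + 12) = r*(r - 1)*(r + 2)*(r + 4)*(r^2 + 4*r + 3) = r*(r - 1)*(r + 2)*(r + 3)*(r + 4)*(r + 1)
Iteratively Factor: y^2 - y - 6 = (y + 2)*(y - 3)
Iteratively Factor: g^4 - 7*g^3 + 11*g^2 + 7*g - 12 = (g + 1)*(g^3 - 8*g^2 + 19*g - 12) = (g - 4)*(g + 1)*(g^2 - 4*g + 3) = (g - 4)*(g - 1)*(g + 1)*(g - 3)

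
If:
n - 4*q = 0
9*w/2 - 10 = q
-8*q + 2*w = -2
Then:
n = 58/17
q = 29/34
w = 41/17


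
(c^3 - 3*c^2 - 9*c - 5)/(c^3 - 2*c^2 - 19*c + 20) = (c^2 + 2*c + 1)/(c^2 + 3*c - 4)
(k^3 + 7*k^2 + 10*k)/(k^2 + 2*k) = k + 5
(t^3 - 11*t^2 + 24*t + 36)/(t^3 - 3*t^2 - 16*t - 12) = (t - 6)/(t + 2)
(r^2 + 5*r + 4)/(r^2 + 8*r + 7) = (r + 4)/(r + 7)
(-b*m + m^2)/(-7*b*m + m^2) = (b - m)/(7*b - m)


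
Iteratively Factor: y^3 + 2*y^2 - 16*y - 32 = (y - 4)*(y^2 + 6*y + 8) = (y - 4)*(y + 2)*(y + 4)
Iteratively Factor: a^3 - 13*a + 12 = (a - 1)*(a^2 + a - 12) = (a - 1)*(a + 4)*(a - 3)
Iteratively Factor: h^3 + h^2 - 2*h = (h)*(h^2 + h - 2) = h*(h - 1)*(h + 2)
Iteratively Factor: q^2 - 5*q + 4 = (q - 1)*(q - 4)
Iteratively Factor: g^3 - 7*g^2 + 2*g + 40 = (g + 2)*(g^2 - 9*g + 20) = (g - 4)*(g + 2)*(g - 5)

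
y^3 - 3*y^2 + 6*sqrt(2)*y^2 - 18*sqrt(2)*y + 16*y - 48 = (y - 3)*(y + 2*sqrt(2))*(y + 4*sqrt(2))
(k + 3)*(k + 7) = k^2 + 10*k + 21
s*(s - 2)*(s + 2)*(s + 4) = s^4 + 4*s^3 - 4*s^2 - 16*s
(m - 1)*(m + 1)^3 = m^4 + 2*m^3 - 2*m - 1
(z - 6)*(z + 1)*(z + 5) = z^3 - 31*z - 30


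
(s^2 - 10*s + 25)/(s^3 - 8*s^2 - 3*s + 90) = (s - 5)/(s^2 - 3*s - 18)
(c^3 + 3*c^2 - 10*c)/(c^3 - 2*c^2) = (c + 5)/c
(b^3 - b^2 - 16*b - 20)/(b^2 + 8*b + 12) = (b^2 - 3*b - 10)/(b + 6)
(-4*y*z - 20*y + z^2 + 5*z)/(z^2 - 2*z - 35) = (-4*y + z)/(z - 7)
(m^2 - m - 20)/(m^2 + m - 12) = (m - 5)/(m - 3)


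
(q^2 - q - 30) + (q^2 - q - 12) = 2*q^2 - 2*q - 42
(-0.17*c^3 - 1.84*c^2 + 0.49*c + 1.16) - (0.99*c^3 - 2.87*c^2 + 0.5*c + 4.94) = -1.16*c^3 + 1.03*c^2 - 0.01*c - 3.78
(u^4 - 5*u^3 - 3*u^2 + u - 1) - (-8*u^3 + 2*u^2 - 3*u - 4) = u^4 + 3*u^3 - 5*u^2 + 4*u + 3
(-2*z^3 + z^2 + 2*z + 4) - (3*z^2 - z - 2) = -2*z^3 - 2*z^2 + 3*z + 6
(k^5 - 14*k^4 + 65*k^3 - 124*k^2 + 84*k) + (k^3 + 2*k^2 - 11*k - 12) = k^5 - 14*k^4 + 66*k^3 - 122*k^2 + 73*k - 12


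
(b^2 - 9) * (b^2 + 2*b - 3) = b^4 + 2*b^3 - 12*b^2 - 18*b + 27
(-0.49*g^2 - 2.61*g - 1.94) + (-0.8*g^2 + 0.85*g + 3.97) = -1.29*g^2 - 1.76*g + 2.03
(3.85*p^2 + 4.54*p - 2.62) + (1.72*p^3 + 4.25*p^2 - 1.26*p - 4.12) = 1.72*p^3 + 8.1*p^2 + 3.28*p - 6.74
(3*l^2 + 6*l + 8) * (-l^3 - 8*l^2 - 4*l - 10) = -3*l^5 - 30*l^4 - 68*l^3 - 118*l^2 - 92*l - 80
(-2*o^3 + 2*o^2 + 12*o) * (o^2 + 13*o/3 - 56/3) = -2*o^5 - 20*o^4/3 + 58*o^3 + 44*o^2/3 - 224*o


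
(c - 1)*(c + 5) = c^2 + 4*c - 5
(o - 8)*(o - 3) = o^2 - 11*o + 24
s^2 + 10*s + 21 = (s + 3)*(s + 7)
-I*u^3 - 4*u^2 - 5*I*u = u*(u - 5*I)*(-I*u + 1)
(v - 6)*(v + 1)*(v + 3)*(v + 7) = v^4 + 5*v^3 - 35*v^2 - 165*v - 126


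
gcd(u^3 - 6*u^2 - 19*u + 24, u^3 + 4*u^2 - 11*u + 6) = u - 1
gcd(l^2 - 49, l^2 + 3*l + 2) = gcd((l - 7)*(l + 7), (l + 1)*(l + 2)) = 1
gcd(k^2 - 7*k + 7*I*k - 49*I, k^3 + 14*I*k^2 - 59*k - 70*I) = k + 7*I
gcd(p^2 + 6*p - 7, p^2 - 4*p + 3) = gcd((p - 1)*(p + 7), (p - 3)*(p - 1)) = p - 1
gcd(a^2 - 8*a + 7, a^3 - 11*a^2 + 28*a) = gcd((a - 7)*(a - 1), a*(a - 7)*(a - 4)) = a - 7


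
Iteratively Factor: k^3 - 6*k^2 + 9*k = (k - 3)*(k^2 - 3*k) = (k - 3)^2*(k)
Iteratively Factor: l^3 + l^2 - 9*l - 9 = (l - 3)*(l^2 + 4*l + 3) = (l - 3)*(l + 3)*(l + 1)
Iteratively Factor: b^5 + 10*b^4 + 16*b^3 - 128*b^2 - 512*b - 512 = (b + 2)*(b^4 + 8*b^3 - 128*b - 256) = (b - 4)*(b + 2)*(b^3 + 12*b^2 + 48*b + 64) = (b - 4)*(b + 2)*(b + 4)*(b^2 + 8*b + 16) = (b - 4)*(b + 2)*(b + 4)^2*(b + 4)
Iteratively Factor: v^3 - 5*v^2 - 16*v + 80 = (v + 4)*(v^2 - 9*v + 20) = (v - 4)*(v + 4)*(v - 5)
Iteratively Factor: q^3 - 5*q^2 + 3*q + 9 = (q - 3)*(q^2 - 2*q - 3) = (q - 3)^2*(q + 1)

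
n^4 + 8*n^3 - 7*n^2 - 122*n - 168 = (n - 4)*(n + 2)*(n + 3)*(n + 7)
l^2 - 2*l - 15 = (l - 5)*(l + 3)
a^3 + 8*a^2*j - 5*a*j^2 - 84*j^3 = (a - 3*j)*(a + 4*j)*(a + 7*j)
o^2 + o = o*(o + 1)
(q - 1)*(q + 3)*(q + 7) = q^3 + 9*q^2 + 11*q - 21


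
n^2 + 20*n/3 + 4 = (n + 2/3)*(n + 6)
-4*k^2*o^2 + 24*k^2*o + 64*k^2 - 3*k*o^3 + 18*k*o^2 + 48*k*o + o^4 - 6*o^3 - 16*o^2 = (-4*k + o)*(k + o)*(o - 8)*(o + 2)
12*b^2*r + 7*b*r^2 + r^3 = r*(3*b + r)*(4*b + r)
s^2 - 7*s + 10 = (s - 5)*(s - 2)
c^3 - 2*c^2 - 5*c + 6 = (c - 3)*(c - 1)*(c + 2)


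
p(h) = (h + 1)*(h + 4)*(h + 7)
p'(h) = (h + 1)*(h + 4) + (h + 1)*(h + 7) + (h + 4)*(h + 7) = 3*h^2 + 24*h + 39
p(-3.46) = -4.70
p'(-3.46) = -8.13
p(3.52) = 357.58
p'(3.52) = 160.65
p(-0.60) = 8.70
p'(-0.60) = 25.68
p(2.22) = 184.66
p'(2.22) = 107.07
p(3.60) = 370.58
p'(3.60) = 164.28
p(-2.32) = -10.38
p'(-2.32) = -0.53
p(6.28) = 993.85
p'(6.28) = 308.04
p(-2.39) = -10.32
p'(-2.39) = -1.22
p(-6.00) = 10.00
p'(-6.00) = 3.00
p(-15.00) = -1232.00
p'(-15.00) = 354.00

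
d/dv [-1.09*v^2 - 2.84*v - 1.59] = -2.18*v - 2.84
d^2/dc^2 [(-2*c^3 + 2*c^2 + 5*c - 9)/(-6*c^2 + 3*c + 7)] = 4*(-57*c^3 + 423*c^2 - 411*c + 233)/(216*c^6 - 324*c^5 - 594*c^4 + 729*c^3 + 693*c^2 - 441*c - 343)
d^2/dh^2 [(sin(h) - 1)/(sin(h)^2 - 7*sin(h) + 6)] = (-6*sin(h) + cos(h)^2 + 1)/(sin(h) - 6)^3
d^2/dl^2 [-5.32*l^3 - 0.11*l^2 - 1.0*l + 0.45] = -31.92*l - 0.22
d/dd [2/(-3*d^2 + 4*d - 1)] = 4*(3*d - 2)/(3*d^2 - 4*d + 1)^2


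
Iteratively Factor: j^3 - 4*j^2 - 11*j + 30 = (j + 3)*(j^2 - 7*j + 10) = (j - 5)*(j + 3)*(j - 2)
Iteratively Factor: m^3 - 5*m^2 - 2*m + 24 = (m - 3)*(m^2 - 2*m - 8) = (m - 4)*(m - 3)*(m + 2)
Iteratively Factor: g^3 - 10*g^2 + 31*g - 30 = (g - 5)*(g^2 - 5*g + 6) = (g - 5)*(g - 2)*(g - 3)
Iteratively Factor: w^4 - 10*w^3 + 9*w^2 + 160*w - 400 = (w - 5)*(w^3 - 5*w^2 - 16*w + 80) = (w - 5)*(w - 4)*(w^2 - w - 20) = (w - 5)*(w - 4)*(w + 4)*(w - 5)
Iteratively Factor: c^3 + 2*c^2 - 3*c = (c)*(c^2 + 2*c - 3) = c*(c - 1)*(c + 3)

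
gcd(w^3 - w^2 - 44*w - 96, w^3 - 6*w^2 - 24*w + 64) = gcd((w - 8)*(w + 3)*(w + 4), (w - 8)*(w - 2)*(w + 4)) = w^2 - 4*w - 32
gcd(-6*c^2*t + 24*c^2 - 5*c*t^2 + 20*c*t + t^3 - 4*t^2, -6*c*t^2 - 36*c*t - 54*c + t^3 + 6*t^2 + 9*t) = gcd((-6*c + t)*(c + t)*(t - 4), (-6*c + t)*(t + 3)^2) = -6*c + t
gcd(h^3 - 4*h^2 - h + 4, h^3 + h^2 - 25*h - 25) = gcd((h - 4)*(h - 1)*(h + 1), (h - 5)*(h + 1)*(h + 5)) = h + 1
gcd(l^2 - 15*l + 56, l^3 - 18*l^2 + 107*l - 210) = l - 7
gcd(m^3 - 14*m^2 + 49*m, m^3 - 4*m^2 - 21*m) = m^2 - 7*m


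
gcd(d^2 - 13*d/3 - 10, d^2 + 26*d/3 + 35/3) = d + 5/3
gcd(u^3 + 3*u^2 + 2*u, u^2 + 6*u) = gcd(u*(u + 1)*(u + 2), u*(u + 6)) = u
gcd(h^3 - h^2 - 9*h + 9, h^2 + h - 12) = h - 3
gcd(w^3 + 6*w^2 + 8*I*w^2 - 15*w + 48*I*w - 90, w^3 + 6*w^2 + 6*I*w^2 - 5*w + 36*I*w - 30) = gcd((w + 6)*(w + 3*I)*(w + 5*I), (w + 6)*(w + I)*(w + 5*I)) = w^2 + w*(6 + 5*I) + 30*I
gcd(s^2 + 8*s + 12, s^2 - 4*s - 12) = s + 2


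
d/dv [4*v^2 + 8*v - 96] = 8*v + 8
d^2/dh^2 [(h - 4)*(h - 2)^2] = 6*h - 16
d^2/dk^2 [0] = 0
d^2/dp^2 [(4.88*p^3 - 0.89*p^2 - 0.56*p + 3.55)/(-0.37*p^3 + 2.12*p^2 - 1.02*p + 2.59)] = (-7.41206200000002*p^6 + 11.510256*p^5 - 66.6008879999999*p^4 + 108.390354*p^3 - 49.298532*p^2 - 189.214926*p + 46.497074)/(0.050653*p^9 - 0.870684*p^8 + 5.407698*p^7 - 15.392369*p^6 + 27.097284*p^5 - 47.403228*p^4 + 42.110895*p^3 - 50.747424*p^2 + 20.526786*p - 17.373979)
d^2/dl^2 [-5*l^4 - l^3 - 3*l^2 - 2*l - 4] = -60*l^2 - 6*l - 6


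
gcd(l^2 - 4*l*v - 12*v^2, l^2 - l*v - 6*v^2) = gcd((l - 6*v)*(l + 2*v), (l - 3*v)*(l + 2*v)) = l + 2*v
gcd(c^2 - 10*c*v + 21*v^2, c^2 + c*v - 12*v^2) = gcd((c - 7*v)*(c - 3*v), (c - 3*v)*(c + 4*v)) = -c + 3*v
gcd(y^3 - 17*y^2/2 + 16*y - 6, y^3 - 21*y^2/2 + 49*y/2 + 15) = y - 6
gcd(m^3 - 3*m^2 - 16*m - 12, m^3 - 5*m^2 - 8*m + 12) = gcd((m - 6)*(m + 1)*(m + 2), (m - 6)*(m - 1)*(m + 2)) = m^2 - 4*m - 12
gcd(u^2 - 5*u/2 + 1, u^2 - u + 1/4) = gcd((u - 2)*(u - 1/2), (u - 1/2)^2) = u - 1/2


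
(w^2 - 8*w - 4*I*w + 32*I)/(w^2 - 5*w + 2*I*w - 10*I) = (w^2 - 4*w*(2 + I) + 32*I)/(w^2 + w*(-5 + 2*I) - 10*I)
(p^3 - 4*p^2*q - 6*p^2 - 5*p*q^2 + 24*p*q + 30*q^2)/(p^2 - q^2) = (p^2 - 5*p*q - 6*p + 30*q)/(p - q)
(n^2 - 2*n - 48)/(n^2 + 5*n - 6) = (n - 8)/(n - 1)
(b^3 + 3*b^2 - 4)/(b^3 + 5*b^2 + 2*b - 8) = (b + 2)/(b + 4)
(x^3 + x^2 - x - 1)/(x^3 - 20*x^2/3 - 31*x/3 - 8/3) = 3*(x^2 - 1)/(3*x^2 - 23*x - 8)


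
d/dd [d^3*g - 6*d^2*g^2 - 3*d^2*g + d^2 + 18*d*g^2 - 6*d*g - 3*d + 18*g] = 3*d^2*g - 12*d*g^2 - 6*d*g + 2*d + 18*g^2 - 6*g - 3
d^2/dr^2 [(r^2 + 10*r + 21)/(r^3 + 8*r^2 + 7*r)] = 2*(r^3 + 9*r^2 + 9*r + 3)/(r^3*(r^3 + 3*r^2 + 3*r + 1))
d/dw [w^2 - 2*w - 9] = 2*w - 2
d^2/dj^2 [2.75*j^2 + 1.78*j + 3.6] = 5.50000000000000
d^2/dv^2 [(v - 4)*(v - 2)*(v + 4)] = 6*v - 4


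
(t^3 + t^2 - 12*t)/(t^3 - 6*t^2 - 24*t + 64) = t*(t - 3)/(t^2 - 10*t + 16)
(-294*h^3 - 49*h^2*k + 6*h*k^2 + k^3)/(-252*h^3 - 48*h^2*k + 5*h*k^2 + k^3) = (7*h + k)/(6*h + k)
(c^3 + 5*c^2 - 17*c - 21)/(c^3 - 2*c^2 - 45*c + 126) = (c + 1)/(c - 6)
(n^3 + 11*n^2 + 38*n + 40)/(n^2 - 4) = (n^2 + 9*n + 20)/(n - 2)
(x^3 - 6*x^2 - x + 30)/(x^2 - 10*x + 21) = (x^2 - 3*x - 10)/(x - 7)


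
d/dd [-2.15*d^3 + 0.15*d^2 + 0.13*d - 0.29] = -6.45*d^2 + 0.3*d + 0.13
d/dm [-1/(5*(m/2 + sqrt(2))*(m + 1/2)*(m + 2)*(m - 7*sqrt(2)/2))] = 8*(2*(m + 2)*(m + 2*sqrt(2))*(2*m + 1) + 2*(m + 2)*(m + 2*sqrt(2))*(2*m - 7*sqrt(2)) + (m + 2)*(2*m + 1)*(2*m - 7*sqrt(2)) + (m + 2*sqrt(2))*(2*m + 1)*(2*m - 7*sqrt(2)))/(5*(m + 2)^2*(m + 2*sqrt(2))^2*(2*m + 1)^2*(2*m - 7*sqrt(2))^2)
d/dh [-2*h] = -2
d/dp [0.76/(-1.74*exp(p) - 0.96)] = 1.3224*exp(p)/(1.74*exp(p) + 0.96)^2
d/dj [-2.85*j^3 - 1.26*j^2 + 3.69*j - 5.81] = -8.55*j^2 - 2.52*j + 3.69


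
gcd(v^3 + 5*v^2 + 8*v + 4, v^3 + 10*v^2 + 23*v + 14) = v^2 + 3*v + 2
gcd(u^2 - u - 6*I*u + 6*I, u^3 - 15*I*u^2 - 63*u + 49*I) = 1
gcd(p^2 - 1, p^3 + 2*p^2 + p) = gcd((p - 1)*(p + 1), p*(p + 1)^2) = p + 1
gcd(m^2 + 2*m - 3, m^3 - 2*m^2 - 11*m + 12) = m^2 + 2*m - 3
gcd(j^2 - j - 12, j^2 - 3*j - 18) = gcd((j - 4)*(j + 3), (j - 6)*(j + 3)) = j + 3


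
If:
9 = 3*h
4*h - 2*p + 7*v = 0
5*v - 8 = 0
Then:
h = 3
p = 58/5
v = 8/5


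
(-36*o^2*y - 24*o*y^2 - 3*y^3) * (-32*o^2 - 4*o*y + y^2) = 1152*o^4*y + 912*o^3*y^2 + 156*o^2*y^3 - 12*o*y^4 - 3*y^5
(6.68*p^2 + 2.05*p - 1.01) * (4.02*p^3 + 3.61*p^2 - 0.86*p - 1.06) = 26.8536*p^5 + 32.3558*p^4 - 2.4045*p^3 - 12.4899*p^2 - 1.3044*p + 1.0706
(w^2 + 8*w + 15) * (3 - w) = -w^3 - 5*w^2 + 9*w + 45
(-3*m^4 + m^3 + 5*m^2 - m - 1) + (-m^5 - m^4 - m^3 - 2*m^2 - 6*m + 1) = -m^5 - 4*m^4 + 3*m^2 - 7*m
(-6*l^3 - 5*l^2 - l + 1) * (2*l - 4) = -12*l^4 + 14*l^3 + 18*l^2 + 6*l - 4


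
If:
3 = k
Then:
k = 3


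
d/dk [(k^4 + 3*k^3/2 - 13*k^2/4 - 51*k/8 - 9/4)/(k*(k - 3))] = (16*k^5 - 60*k^4 - 72*k^3 + 129*k^2 + 36*k - 54)/(8*k^2*(k^2 - 6*k + 9))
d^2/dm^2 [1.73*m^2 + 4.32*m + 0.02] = 3.46000000000000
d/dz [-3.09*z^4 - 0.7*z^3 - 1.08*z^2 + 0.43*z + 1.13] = -12.36*z^3 - 2.1*z^2 - 2.16*z + 0.43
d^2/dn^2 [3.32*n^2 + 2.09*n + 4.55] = 6.64000000000000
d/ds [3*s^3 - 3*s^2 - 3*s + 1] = 9*s^2 - 6*s - 3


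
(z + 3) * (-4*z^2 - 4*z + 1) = -4*z^3 - 16*z^2 - 11*z + 3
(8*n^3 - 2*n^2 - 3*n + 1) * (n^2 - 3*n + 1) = 8*n^5 - 26*n^4 + 11*n^3 + 8*n^2 - 6*n + 1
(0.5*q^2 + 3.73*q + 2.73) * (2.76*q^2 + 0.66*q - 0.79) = 1.38*q^4 + 10.6248*q^3 + 9.6016*q^2 - 1.1449*q - 2.1567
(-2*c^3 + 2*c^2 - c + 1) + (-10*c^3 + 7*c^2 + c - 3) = -12*c^3 + 9*c^2 - 2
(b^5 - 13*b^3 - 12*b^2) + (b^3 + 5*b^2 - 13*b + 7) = b^5 - 12*b^3 - 7*b^2 - 13*b + 7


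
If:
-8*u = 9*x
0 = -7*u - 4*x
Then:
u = 0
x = 0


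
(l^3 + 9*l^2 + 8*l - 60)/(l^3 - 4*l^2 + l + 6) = (l^2 + 11*l + 30)/(l^2 - 2*l - 3)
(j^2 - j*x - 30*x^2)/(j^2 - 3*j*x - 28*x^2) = (-j^2 + j*x + 30*x^2)/(-j^2 + 3*j*x + 28*x^2)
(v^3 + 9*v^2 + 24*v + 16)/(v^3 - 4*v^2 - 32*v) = (v^2 + 5*v + 4)/(v*(v - 8))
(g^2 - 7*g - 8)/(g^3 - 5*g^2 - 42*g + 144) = (g + 1)/(g^2 + 3*g - 18)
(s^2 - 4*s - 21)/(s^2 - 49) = (s + 3)/(s + 7)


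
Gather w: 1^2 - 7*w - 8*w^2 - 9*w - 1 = -8*w^2 - 16*w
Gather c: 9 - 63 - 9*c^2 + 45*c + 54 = -9*c^2 + 45*c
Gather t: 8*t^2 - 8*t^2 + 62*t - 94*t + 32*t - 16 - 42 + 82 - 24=0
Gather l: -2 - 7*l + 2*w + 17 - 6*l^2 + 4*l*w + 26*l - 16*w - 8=-6*l^2 + l*(4*w + 19) - 14*w + 7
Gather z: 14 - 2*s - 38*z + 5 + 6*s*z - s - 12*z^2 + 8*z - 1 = -3*s - 12*z^2 + z*(6*s - 30) + 18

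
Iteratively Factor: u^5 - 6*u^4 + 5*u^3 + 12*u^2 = (u)*(u^4 - 6*u^3 + 5*u^2 + 12*u) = u*(u + 1)*(u^3 - 7*u^2 + 12*u) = u^2*(u + 1)*(u^2 - 7*u + 12) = u^2*(u - 4)*(u + 1)*(u - 3)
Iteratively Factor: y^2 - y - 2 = (y - 2)*(y + 1)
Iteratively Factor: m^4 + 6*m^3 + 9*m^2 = (m)*(m^3 + 6*m^2 + 9*m) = m*(m + 3)*(m^2 + 3*m) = m^2*(m + 3)*(m + 3)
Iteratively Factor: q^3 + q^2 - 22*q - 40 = (q + 4)*(q^2 - 3*q - 10) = (q - 5)*(q + 4)*(q + 2)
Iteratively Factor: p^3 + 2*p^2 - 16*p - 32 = (p + 2)*(p^2 - 16) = (p - 4)*(p + 2)*(p + 4)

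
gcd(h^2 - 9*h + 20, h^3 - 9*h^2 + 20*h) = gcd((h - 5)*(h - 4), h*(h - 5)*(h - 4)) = h^2 - 9*h + 20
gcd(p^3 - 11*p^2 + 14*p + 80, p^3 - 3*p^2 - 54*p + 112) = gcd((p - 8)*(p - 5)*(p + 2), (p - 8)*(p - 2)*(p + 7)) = p - 8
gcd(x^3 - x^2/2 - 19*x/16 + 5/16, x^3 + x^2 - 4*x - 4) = x + 1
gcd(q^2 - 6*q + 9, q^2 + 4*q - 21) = q - 3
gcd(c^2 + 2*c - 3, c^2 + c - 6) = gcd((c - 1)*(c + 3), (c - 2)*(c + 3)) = c + 3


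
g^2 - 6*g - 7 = (g - 7)*(g + 1)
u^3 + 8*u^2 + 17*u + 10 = (u + 1)*(u + 2)*(u + 5)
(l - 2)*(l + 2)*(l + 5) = l^3 + 5*l^2 - 4*l - 20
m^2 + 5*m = m*(m + 5)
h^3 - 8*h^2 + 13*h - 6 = (h - 6)*(h - 1)^2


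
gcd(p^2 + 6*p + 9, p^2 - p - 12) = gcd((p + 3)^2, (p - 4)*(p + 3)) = p + 3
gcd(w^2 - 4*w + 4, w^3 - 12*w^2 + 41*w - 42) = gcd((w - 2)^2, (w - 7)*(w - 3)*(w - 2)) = w - 2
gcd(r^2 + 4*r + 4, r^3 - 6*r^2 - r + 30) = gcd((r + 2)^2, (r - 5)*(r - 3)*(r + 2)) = r + 2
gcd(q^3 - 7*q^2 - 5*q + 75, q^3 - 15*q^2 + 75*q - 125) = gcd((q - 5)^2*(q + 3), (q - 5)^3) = q^2 - 10*q + 25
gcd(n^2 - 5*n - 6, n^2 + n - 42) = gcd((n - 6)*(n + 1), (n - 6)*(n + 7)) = n - 6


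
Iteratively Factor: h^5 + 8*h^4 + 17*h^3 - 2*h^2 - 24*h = (h + 2)*(h^4 + 6*h^3 + 5*h^2 - 12*h) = h*(h + 2)*(h^3 + 6*h^2 + 5*h - 12) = h*(h + 2)*(h + 4)*(h^2 + 2*h - 3) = h*(h + 2)*(h + 3)*(h + 4)*(h - 1)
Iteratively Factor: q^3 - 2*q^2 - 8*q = (q + 2)*(q^2 - 4*q) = q*(q + 2)*(q - 4)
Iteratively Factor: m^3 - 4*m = (m + 2)*(m^2 - 2*m) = (m - 2)*(m + 2)*(m)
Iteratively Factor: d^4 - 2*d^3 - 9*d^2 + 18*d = (d)*(d^3 - 2*d^2 - 9*d + 18) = d*(d - 3)*(d^2 + d - 6) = d*(d - 3)*(d - 2)*(d + 3)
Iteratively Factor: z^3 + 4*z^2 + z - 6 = (z - 1)*(z^2 + 5*z + 6) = (z - 1)*(z + 3)*(z + 2)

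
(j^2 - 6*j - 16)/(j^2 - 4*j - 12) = (j - 8)/(j - 6)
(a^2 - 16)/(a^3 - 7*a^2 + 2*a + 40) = (a + 4)/(a^2 - 3*a - 10)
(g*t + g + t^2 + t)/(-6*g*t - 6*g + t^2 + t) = (g + t)/(-6*g + t)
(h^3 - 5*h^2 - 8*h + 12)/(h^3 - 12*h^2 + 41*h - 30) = (h + 2)/(h - 5)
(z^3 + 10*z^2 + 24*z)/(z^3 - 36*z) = (z + 4)/(z - 6)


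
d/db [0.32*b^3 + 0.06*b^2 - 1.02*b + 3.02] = 0.96*b^2 + 0.12*b - 1.02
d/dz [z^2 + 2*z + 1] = 2*z + 2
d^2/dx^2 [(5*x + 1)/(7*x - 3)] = 308/(7*x - 3)^3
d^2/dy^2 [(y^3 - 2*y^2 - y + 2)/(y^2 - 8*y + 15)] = 16*(4*y^3 - 33*y^2 + 84*y - 59)/(y^6 - 24*y^5 + 237*y^4 - 1232*y^3 + 3555*y^2 - 5400*y + 3375)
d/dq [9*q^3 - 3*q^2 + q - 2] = 27*q^2 - 6*q + 1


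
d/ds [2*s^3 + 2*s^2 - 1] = 2*s*(3*s + 2)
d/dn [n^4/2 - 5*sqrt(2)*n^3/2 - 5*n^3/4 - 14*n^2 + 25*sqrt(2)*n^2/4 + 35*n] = 2*n^3 - 15*sqrt(2)*n^2/2 - 15*n^2/4 - 28*n + 25*sqrt(2)*n/2 + 35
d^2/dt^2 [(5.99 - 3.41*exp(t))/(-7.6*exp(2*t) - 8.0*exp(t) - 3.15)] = (196.9616*exp(4*t) - 1591.2576*exp(3*t) - 1582.3884*exp(2*t) + 104.3104*exp(t) + 184.783725)*exp(t)/(438.976*exp(6*t) + 1386.24*exp(5*t) + 2005.032*exp(4*t) + 1661.12*exp(3*t) + 831.033*exp(2*t) + 238.14*exp(t) + 31.255875)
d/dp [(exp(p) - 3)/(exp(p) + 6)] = 9*exp(p)/(exp(p) + 6)^2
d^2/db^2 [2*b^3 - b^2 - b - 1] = 12*b - 2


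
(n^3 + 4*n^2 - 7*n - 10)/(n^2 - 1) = (n^2 + 3*n - 10)/(n - 1)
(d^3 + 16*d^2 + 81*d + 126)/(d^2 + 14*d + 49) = (d^2 + 9*d + 18)/(d + 7)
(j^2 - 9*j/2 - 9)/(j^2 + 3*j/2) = (j - 6)/j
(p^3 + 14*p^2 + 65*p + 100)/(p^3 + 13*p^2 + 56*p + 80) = (p + 5)/(p + 4)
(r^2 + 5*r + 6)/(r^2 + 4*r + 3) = (r + 2)/(r + 1)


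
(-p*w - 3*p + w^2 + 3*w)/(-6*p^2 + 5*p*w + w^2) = (w + 3)/(6*p + w)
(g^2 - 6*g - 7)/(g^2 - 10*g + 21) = (g + 1)/(g - 3)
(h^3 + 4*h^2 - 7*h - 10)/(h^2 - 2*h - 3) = (h^2 + 3*h - 10)/(h - 3)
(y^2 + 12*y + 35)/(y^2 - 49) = (y + 5)/(y - 7)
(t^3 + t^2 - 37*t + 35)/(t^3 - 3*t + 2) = (t^2 + 2*t - 35)/(t^2 + t - 2)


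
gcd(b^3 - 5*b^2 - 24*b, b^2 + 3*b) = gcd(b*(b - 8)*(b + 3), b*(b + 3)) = b^2 + 3*b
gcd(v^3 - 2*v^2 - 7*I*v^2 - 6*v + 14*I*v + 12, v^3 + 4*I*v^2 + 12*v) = 1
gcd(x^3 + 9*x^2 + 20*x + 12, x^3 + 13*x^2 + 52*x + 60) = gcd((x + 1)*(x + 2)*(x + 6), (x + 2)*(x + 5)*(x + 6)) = x^2 + 8*x + 12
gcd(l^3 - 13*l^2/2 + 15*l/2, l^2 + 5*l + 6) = 1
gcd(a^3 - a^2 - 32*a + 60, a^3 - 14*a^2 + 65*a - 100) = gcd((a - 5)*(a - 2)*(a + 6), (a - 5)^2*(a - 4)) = a - 5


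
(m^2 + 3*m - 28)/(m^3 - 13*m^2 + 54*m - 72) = (m + 7)/(m^2 - 9*m + 18)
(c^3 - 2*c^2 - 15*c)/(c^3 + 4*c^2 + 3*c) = (c - 5)/(c + 1)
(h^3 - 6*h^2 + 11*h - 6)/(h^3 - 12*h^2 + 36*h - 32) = (h^2 - 4*h + 3)/(h^2 - 10*h + 16)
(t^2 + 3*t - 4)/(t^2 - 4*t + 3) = (t + 4)/(t - 3)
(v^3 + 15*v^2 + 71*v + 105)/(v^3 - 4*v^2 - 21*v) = (v^2 + 12*v + 35)/(v*(v - 7))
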